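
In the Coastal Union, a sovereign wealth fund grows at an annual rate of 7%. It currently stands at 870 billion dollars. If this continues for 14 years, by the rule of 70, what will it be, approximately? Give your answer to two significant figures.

It doubles every 70/7 ≈ 10.00 years, so 14 years is 1.40 doublings.
2^1.40 ≈ 2.64; 870 × 2.64 ≈ 2300 billion dollars.

≈ 2300 billion dollars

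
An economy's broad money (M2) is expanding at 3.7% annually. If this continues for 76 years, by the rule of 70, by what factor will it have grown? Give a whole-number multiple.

At 3.7% one doubling takes ≈ 18.92 years; 76 years is 4 of them, so ×16.

approximately 16 times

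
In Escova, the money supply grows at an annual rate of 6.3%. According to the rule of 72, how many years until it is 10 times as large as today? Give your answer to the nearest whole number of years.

One doubling takes 72/6.3 = 11.43 years.
Reaching 10× takes log₂(10) ≈ 3.32 doublings.
3.32 × 11.43 ≈ 38 years.

around 38 years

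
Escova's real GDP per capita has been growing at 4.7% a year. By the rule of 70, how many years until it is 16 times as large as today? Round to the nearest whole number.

Doubling time ≈ 70/4.7 = 14.89 years.
16× is 4 doublings, so 4 × 14.89 ≈ 60 years.

≈ 60 years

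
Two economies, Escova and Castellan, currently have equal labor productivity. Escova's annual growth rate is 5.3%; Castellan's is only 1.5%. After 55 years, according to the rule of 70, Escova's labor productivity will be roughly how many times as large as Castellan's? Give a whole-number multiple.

about 8 times

Escova pulls ahead at 3.8 pp per year, so the ratio doubles every 70/3.8 ≈ 18.42 years.
In 55 years that's 2.99 doublings: 2^2.99 ≈ 8.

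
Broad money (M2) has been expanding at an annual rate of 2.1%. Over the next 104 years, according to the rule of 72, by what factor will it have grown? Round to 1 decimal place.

approximately 8.2 times

Doubling time ≈ 72/2.1 = 34.29 years.
104 years / 34.29 ≈ 3.03 doublings → factor 2^3.03 ≈ 8.2.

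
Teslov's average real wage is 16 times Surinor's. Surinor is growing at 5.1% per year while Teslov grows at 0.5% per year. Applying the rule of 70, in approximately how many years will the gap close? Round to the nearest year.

Surinor gains on Teslov at 5.1% − 0.5% = 4.6 points a year.
At that relative rate the gap halves every 70/4.6 ≈ 15.22 years.
A 16 times gap closes after 4 halvings: 4 × 15.22 ≈ 61 years.

approximately 61 years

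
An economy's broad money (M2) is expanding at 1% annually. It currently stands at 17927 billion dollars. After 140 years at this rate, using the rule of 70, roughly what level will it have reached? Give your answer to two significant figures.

approximately 72000 billion dollars

It doubles every 70/1 ≈ 70.00 years, so 140 years is 2.00 doublings.
2^2.00 ≈ 4.00; 17927 × 4.00 ≈ 72000 billion dollars.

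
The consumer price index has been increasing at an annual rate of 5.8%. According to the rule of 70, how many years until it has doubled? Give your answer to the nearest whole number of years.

Doubling time ≈ 70 / 5.8 = 12.07 years.

around 12 years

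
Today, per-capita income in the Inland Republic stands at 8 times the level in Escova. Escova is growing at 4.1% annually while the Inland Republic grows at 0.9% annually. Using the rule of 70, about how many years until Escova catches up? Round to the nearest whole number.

about 66 years

What matters is the difference: 3.2 pp.
Rule of 70 on the gap: the ratio halves every 70/3.2 ≈ 21.88 years.
An 8 times gap closes after 3 halvings: 3 × 21.88 ≈ 66 years.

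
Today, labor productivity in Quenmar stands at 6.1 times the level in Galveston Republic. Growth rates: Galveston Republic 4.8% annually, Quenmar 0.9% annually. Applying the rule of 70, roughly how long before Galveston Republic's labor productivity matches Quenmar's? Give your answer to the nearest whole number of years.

Galveston Republic gains on Quenmar at 4.8% − 0.9% = 3.9 points a year.
At that relative rate the gap halves every 70/3.9 ≈ 17.95 years.
A 6.1 times gap takes log₂(6.1) ≈ 2.61 halvings to close: 2.61 × 17.95 ≈ 47 years.

≈ 47 years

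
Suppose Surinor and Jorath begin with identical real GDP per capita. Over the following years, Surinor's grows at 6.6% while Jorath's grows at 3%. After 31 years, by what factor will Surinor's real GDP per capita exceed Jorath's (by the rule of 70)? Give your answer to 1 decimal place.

about 3.0 times

Rate gap = 6.6% − 3% = 3.6 points.
The ratio doubles every 70/3.6 ≈ 19.44 years.
31/19.44 ≈ 1.59 doublings → ratio ≈ 2^1.59 ≈ 3.0.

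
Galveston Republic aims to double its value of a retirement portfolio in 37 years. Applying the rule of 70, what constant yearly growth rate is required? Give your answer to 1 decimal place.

70 / 37 ≈ 1.89, so about 1.9% per year.

≈ 1.9%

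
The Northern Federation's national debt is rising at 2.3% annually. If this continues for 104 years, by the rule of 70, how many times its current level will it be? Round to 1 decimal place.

roughly 10.7 times

Doubling time ≈ 70/2.3 = 30.43 years.
104 years / 30.43 ≈ 3.42 doublings → factor 2^3.42 ≈ 10.7.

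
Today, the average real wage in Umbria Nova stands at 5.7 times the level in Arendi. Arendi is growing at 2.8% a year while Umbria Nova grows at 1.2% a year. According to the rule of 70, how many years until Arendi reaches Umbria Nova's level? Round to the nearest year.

Arendi gains on Umbria Nova at 2.8% − 1.2% = 1.6 points a year.
At that relative rate the gap halves every 70/1.6 ≈ 43.75 years.
A 5.7 times gap takes log₂(5.7) ≈ 2.51 halvings to close: 2.51 × 43.75 ≈ 110 years.

roughly 110 years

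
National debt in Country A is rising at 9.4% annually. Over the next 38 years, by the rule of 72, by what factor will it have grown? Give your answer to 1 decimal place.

31.1 times

Doubling time ≈ 72/9.4 = 7.66 years.
38 years / 7.66 ≈ 4.96 doublings → factor 2^4.96 ≈ 31.1.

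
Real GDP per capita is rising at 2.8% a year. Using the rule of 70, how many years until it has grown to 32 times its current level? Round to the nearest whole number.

125 years

Doubling time ≈ 70/2.8 = 25.00 years.
Getting to 32× needs 5 doublings: 5 × 25.00 ≈ 125 years.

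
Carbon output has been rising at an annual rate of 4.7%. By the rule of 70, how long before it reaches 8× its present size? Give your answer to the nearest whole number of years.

approximately 45 years

Doubling time ≈ 70/4.7 = 14.89 years.
8× is 3 doublings, so 3 × 14.89 ≈ 45 years.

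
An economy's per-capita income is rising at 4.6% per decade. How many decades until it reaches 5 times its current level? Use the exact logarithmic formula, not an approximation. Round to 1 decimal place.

35.8 decades

t = ln(5) / ln(1 + 0.046) = 1.6094 / 0.044973 ≈ 35.79.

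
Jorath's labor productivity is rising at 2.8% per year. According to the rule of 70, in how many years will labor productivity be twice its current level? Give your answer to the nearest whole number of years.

approximately 25 years

At 2.8%, doubling takes about 70/2.8 = 25.00 years.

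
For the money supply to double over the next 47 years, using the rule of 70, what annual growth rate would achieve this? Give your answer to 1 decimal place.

about 1.5%

70 / 47 ≈ 1.49, so about 1.5% a year.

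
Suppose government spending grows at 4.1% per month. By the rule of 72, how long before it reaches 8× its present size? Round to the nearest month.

approximately 53 months

Doubling time ≈ 72/4.1 = 17.56 months.
8× is 3 doublings, so 3 × 17.56 ≈ 53 months.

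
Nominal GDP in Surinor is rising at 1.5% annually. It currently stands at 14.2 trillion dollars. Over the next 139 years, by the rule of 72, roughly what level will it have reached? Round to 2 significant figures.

It doubles every 72/1.5 ≈ 48.00 years, so 139 years is 2.90 doublings.
2^2.90 ≈ 7.46; 14.2 × 7.46 ≈ 110 trillion dollars.

110 trillion dollars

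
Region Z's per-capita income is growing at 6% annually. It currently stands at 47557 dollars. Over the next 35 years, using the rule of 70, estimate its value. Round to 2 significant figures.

It doubles every 70/6 ≈ 11.67 years, so 35 years is 3.00 doublings.
2^3.00 ≈ 8.00; 47557 × 8.00 ≈ 380000 dollars.

approximately 380000 dollars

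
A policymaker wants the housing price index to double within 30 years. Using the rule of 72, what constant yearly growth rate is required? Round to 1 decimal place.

72 / 30 ≈ 2.40, so about 2.4% per year.

approximately 2.4%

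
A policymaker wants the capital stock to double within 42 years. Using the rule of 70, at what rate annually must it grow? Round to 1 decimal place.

70 / 42 ≈ 1.67, so about 1.7% annually.

about 1.7%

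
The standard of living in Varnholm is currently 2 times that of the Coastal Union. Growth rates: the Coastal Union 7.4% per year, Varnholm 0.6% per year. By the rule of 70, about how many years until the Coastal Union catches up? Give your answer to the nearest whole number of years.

The growth-rate gap is 7.4% − 0.6% = 6.8 percentage points.
So the ratio between them halves every 70/6.8 ≈ 10.29 years.
A 2 times gap closes after 1 halving: 1 × 10.29 ≈ 10 years.

≈ 10 years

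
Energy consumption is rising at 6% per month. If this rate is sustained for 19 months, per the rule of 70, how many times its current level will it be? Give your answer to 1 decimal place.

Doubling time ≈ 70/6 = 11.67 months.
19 months / 11.67 ≈ 1.63 doublings → factor 2^1.63 ≈ 3.1.

3.1 times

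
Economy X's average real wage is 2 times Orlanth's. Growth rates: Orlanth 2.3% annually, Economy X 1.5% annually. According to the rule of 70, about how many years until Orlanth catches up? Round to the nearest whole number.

Orlanth gains on Economy X at 2.3% − 1.5% = 0.8 points a year.
At that relative rate the gap halves every 70/0.8 ≈ 87.50 years.
A 2 times gap closes after 1 halving: 1 × 87.50 ≈ 88 years.

around 88 years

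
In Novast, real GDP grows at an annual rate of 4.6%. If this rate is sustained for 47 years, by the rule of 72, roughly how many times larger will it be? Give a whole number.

Doubling time ≈ 72/4.6 = 15.65 years.
47/15.65 ≈ 3 doublings, so about 2^3 = 8×.

about 8 times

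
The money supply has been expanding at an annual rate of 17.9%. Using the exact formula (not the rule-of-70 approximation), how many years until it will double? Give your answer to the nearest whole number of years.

4 years

t = ln(2) / ln(1 + 0.179) = 0.6931 / 0.164667 ≈ 4.21.
≈ 4 years.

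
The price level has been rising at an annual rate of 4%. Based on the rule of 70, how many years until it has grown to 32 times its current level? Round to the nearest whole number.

At 4% it doubles every 70/4 ≈ 17.50 years.
Getting to 32× needs 5 doublings: 5 × 17.50 ≈ 88 years.

≈ 88 years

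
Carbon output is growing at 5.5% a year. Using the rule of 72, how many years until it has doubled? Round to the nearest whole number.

≈ 13 years

Doubling time ≈ 72 / 5.5 = 13.09 years.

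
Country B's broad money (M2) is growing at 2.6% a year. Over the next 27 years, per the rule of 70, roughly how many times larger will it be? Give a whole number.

approximately 2 times

70/2.6 ≈ 26.92 years per doubling.
27 years fits 1 doubling: 2^1 = 2.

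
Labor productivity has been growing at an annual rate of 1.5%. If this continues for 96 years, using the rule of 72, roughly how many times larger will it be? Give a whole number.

72/1.5 ≈ 48.00 years per doubling.
96 years fits 2 doublings: 2^2 = 4.

4 times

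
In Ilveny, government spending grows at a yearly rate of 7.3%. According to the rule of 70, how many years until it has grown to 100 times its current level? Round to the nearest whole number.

At 7.3% it doubles every 70/7.3 ≈ 9.59 years.
100× is log₂ 100 ≈ 6.64 doublings, so ≈ 6.64 × 9.59 = 64 years.

roughly 64 years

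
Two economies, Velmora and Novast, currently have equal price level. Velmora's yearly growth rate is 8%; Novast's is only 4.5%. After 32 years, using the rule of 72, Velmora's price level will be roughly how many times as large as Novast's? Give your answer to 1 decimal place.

Rate gap = 8% − 4.5% = 3.5 points.
The ratio doubles every 72/3.5 ≈ 20.57 years.
32/20.57 ≈ 1.56 doublings → ratio ≈ 2^1.56 ≈ 2.9.

around 2.9 times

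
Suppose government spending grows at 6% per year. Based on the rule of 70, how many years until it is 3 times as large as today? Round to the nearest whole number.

At 6% it doubles every 70/6 ≈ 11.67 years.
3× is log₂ 3 ≈ 1.58 doublings, so ≈ 1.58 × 11.67 = 18 years.

about 18 years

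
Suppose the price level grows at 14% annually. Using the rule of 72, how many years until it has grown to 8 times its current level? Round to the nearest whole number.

15 years

At 14% it doubles every 72/14 ≈ 5.14 years.
Getting to 8× needs 3 doublings: 3 × 5.14 ≈ 15 years.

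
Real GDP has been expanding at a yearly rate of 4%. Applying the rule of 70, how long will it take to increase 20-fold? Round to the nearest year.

At 4% it doubles every 70/4 ≈ 17.50 years.
Reaching 20× takes log₂(20) ≈ 4.32 doublings.
4.32 × 17.50 ≈ 76 years.

76 years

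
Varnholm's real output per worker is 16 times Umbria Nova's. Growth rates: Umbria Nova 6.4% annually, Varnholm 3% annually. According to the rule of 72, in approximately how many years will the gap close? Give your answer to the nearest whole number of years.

85 years

What matters is the difference: 3.4 pp.
Rule of 72 on the gap: the ratio halves every 72/3.4 ≈ 21.18 years.
A 16 times gap closes after 4 halvings: 4 × 21.18 ≈ 85 years.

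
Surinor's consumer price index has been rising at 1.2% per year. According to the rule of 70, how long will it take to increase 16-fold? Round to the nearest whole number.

One doubling takes 70/1.2 = 58.33 years.
16× is 4 doublings, so 4 × 58.33 ≈ 233 years.

about 233 years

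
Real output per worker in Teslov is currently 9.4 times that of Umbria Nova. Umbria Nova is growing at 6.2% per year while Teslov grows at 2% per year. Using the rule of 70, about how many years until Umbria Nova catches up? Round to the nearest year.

54 years

What matters is the difference: 4.2 pp.
Rule of 70 on the gap: the ratio halves every 70/4.2 ≈ 16.67 years.
A 9.4 times gap takes log₂(9.4) ≈ 3.23 halvings to close: 3.23 × 16.67 ≈ 54 years.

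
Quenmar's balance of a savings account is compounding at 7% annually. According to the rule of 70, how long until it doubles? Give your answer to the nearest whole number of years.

roughly 10 years

70/7 ≈ 10.00, so it doubles roughly every 10 years.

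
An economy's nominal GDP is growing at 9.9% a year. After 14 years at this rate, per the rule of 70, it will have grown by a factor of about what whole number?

70/9.9 ≈ 7.07 years per doubling.
14 years fits 2 doublings: 2^2 = 4.

≈ 4 times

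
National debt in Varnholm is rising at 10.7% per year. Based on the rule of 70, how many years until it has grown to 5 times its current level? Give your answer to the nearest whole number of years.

One doubling takes 70/10.7 = 6.54 years.
Reaching 5× takes log₂(5) ≈ 2.32 doublings.
2.32 × 6.54 ≈ 15 years.

15 years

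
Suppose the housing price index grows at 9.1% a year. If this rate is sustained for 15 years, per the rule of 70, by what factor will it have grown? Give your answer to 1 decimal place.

around 3.9 times

Doubling time ≈ 70/9.1 = 7.69 years.
15 years / 7.69 ≈ 1.95 doublings → factor 2^1.95 ≈ 3.9.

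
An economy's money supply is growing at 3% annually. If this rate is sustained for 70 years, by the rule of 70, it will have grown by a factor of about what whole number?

≈ 8 times

Doubling time ≈ 70/3 = 23.33 years.
70/23.33 ≈ 3 doublings, so about 2^3 = 8×.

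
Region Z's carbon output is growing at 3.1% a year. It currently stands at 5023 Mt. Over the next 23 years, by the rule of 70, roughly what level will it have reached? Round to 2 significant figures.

10000 Mt

It doubles every 70/3.1 ≈ 22.58 years, so 23 years is 1.02 doublings.
2^1.02 ≈ 2.03; 5023 × 2.03 ≈ 10000 Mt.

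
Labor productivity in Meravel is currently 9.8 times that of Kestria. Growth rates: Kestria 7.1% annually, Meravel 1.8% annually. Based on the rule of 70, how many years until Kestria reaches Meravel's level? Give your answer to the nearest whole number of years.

≈ 43 years

Kestria gains on Meravel at 7.1% − 1.8% = 5.3 points a year.
At that relative rate the gap halves every 70/5.3 ≈ 13.21 years.
A 9.8 times gap takes log₂(9.8) ≈ 3.29 halvings to close: 3.29 × 13.21 ≈ 43 years.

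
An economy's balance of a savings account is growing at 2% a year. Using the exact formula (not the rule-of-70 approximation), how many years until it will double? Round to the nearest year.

35 years

t = ln(2) / ln(1 + 0.02) = 0.6931 / 0.019803 ≈ 35.00.
≈ 35 years.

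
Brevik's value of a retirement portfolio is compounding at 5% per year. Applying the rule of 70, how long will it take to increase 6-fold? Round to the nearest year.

36 years

One doubling takes 70/5 = 14.00 years.
6× is log₂ 6 ≈ 2.58 doublings, so ≈ 2.58 × 14.00 = 36 years.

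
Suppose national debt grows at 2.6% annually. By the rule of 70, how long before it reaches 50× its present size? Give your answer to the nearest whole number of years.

Doubling time ≈ 70/2.6 = 26.92 years.
50× is log₂ 50 ≈ 5.64 doublings, so ≈ 5.64 × 26.92 = 152 years.

152 years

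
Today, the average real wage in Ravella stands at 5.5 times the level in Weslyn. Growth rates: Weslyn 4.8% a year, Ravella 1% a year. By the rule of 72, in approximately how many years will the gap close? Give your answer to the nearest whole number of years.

about 47 years

Weslyn gains on Ravella at 4.8% − 1% = 3.8 points a year.
At that relative rate the gap halves every 72/3.8 ≈ 18.95 years.
A 5.5 times gap takes log₂(5.5) ≈ 2.46 halvings to close: 2.46 × 18.95 ≈ 47 years.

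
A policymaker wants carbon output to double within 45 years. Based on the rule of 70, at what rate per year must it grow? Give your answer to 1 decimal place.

≈ 1.6%

70 / 45 ≈ 1.56, so about 1.6% per year.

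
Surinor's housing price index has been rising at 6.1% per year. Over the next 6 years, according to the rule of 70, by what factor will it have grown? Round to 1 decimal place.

1.4 times

Doubling time ≈ 70/6.1 = 11.48 years.
6 years / 11.48 ≈ 0.52 doublings → factor 2^0.52 ≈ 1.4.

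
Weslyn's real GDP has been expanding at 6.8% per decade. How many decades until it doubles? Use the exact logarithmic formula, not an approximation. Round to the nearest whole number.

11 decades

t = ln(2) / ln(1 + 0.068) = 0.6931 / 0.065788 ≈ 10.54.
≈ 11 decades.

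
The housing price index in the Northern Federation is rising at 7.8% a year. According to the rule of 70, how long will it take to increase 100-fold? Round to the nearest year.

One doubling takes 70/7.8 = 8.97 years.
Reaching 100× takes log₂(100) ≈ 6.64 doublings.
6.64 × 8.97 ≈ 60 years.

around 60 years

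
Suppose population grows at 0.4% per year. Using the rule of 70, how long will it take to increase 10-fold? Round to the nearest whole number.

Doubling time ≈ 70/0.4 = 175.00 years.
Reaching 10× takes log₂(10) ≈ 3.32 doublings.
3.32 × 175.00 ≈ 581 years.

roughly 581 years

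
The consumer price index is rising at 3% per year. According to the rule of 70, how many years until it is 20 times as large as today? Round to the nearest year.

Doubling time ≈ 70/3 = 23.33 years.
Reaching 20× takes log₂(20) ≈ 4.32 doublings.
4.32 × 23.33 ≈ 101 years.

approximately 101 years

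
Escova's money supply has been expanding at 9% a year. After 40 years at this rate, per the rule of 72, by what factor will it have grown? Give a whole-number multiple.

about 32 times

At 9% one doubling takes ≈ 8.00 years; 40 years is 5 of them, so ×32.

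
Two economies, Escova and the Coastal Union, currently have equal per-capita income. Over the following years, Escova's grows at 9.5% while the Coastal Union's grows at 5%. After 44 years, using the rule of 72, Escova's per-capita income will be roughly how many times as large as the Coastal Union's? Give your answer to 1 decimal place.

Only the 4.5-point difference matters.
72/4.5 ≈ 16.00 years per doubling of the ratio; 44 years gives 2.75 doublings, so ≈ 6.7×.

6.7 times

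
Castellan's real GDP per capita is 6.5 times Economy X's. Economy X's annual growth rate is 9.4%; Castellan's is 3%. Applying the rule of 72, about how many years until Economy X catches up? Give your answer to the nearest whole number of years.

30 years

The growth-rate gap is 9.4% − 3% = 6.4 percentage points.
So the ratio between them halves every 72/6.4 ≈ 11.25 years.
A 6.5 times gap takes log₂(6.5) ≈ 2.70 halvings to close: 2.70 × 11.25 ≈ 30 years.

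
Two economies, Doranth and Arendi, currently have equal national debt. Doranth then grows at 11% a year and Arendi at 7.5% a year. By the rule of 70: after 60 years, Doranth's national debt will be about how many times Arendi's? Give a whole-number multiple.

Rate gap = 11% − 7.5% = 3.5 points.
The ratio doubles every 70/3.5 ≈ 20.00 years.
60/20.00 ≈ 3.00 doublings → ratio ≈ 2^3.00 ≈ 8.

roughly 8 times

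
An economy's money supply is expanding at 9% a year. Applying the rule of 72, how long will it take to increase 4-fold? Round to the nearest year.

approximately 16 years

At 9% it doubles every 72/9 ≈ 8.00 years.
Getting to 4× needs 2 doublings: 2 × 8.00 ≈ 16 years.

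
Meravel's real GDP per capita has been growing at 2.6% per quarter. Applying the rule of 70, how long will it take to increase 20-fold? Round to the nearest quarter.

At 2.6% it doubles every 70/2.6 ≈ 26.92 quarters.
20× is log₂ 20 ≈ 4.32 doublings, so ≈ 4.32 × 26.92 = 116 quarters.

about 116 quarters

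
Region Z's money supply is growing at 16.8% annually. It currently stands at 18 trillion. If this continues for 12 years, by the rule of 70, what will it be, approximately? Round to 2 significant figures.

approximately 130 trillion

Doubling time ≈ 70/16.8 = 4.17 years.
12 years is 12/4.17 ≈ 2.88 doublings, a factor of 2^2.88 ≈ 7.36.
18 × 7.36 ≈ 130 trillion.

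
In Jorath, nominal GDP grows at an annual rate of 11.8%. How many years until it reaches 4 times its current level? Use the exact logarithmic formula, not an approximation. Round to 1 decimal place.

t = ln(4) / ln(1 + 0.118) = 1.3863 / 0.111541 ≈ 12.43.

12.4 years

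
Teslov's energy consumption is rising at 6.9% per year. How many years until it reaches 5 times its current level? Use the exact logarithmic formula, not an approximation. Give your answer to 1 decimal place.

t = ln(5) / ln(1 + 0.069) = 1.6094 / 0.066724 ≈ 24.12.

24.1 years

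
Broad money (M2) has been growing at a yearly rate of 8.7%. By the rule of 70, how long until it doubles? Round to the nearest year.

70/8.7 ≈ 8.05, so it doubles roughly every 8 years.

approximately 8 years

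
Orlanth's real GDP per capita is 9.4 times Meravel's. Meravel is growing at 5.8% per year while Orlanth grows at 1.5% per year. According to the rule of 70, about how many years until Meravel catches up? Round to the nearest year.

The growth-rate gap is 5.8% − 1.5% = 4.3 percentage points.
So the ratio between them halves every 70/4.3 ≈ 16.28 years.
A 9.4 times gap takes log₂(9.4) ≈ 3.23 halvings to close: 3.23 × 16.28 ≈ 53 years.

around 53 years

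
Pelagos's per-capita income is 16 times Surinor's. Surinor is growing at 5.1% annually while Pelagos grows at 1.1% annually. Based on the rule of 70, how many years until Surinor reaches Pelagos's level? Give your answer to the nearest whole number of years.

≈ 70 years

What matters is the difference: 4 pp.
Rule of 70 on the gap: the ratio halves every 70/4 ≈ 17.50 years.
A 16 times gap closes after 4 halvings: 4 × 17.50 ≈ 70 years.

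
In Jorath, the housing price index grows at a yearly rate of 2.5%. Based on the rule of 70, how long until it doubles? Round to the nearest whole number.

about 28 years

At 2.5%, doubling takes about 70/2.5 = 28.00 years.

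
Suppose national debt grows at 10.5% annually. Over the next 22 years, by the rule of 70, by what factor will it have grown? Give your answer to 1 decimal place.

Doubles every ≈ 6.67 years (70/10.5).
22 years is 3.30 doublings; 2^3.30 ≈ 9.8×.

roughly 9.8 times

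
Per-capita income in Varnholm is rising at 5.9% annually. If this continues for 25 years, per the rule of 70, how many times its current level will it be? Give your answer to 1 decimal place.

approximately 4.3 times

Doubles every ≈ 11.86 years (70/5.9).
25 years is 2.11 doublings; 2^2.11 ≈ 4.3×.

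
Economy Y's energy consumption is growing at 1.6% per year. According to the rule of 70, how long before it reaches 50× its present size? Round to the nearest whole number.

At 1.6% it doubles every 70/1.6 ≈ 43.75 years.
Reaching 50× takes log₂(50) ≈ 5.64 doublings.
5.64 × 43.75 ≈ 247 years.

approximately 247 years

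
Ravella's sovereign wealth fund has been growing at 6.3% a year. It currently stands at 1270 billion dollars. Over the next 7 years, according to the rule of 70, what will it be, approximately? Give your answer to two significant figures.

about 2000 billion dollars

It doubles every 70/6.3 ≈ 11.11 years, so 7 years is 0.63 doublings.
2^0.63 ≈ 1.55; 1270 × 1.55 ≈ 2000 billion dollars.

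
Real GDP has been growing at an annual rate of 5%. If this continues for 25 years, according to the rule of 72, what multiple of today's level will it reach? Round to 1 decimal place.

Doubles every ≈ 14.40 years (72/5).
25 years is 1.74 doublings; 2^1.74 ≈ 3.3×.

roughly 3.3 times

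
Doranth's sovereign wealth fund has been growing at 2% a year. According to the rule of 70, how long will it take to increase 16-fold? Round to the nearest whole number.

around 140 years

Doubling time ≈ 70/2 = 35.00 years.
Getting to 16× needs 4 doublings: 4 × 35.00 ≈ 140 years.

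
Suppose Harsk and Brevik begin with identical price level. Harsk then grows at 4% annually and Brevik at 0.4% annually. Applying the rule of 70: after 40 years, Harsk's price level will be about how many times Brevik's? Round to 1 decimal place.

around 4.2 times

Only the 3.6-point difference matters.
70/3.6 ≈ 19.44 years per doubling of the ratio; 40 years gives 2.06 doublings, so ≈ 4.2×.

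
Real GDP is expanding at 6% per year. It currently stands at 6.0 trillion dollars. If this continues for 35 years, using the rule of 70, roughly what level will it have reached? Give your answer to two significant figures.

It doubles every 70/6 ≈ 11.67 years, so 35 years is 3.00 doublings.
2^3.00 ≈ 8.00; 6.0 × 8.00 ≈ 48 trillion dollars.

approximately 48 trillion dollars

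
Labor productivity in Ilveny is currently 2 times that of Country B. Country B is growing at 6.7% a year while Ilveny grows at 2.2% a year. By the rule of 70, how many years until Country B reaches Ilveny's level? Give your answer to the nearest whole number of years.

≈ 16 years

What matters is the difference: 4.5 pp.
Rule of 70 on the gap: the ratio halves every 70/4.5 ≈ 15.56 years.
A 2 times gap closes after 1 halving: 1 × 15.56 ≈ 16 years.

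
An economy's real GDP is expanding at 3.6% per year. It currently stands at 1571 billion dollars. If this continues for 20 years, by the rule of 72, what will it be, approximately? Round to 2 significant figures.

about 3100 billion dollars

Doubling time ≈ 72/3.6 = 20.00 years.
20 years is 20/20.00 ≈ 1.00 doublings, a factor of 2^1.00 ≈ 2.00.
1571 × 2.00 ≈ 3100 billion dollars.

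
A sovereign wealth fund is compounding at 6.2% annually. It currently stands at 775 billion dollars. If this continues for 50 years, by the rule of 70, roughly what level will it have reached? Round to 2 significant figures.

roughly 17000 billion dollars

Doubling time ≈ 70/6.2 = 11.29 years.
50 years is 50/11.29 ≈ 4.43 doublings, a factor of 2^4.43 ≈ 21.56.
775 × 21.56 ≈ 17000 billion dollars.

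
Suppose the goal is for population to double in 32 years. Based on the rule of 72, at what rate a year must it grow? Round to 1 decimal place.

72 / 32 ≈ 2.25, so about 2.3% a year.

around 2.3% a year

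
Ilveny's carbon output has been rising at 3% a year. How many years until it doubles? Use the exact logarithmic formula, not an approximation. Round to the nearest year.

t = ln(2) / ln(1 + 0.03) = 0.6931 / 0.029559 ≈ 23.45.
≈ 23 years.

23 years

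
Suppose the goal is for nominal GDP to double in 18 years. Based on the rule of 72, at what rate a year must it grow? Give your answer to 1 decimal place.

72 / 18 ≈ 4.00, so about 4.0% a year.

around 4.0% a year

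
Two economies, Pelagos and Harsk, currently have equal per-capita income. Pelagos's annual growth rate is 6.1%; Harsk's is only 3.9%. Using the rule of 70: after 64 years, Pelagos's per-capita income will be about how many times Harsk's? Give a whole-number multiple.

≈ 4 times

Only the 2.2-point difference matters.
70/2.2 ≈ 31.82 years per doubling of the ratio; 64 years gives 2.01 doublings, so ≈ 4×.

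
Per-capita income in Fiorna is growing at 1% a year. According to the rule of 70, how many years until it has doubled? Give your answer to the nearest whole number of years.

70 years

Doubling time ≈ 70 / 1 = 70.00 years.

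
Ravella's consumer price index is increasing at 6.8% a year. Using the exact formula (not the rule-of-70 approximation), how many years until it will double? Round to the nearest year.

t = ln(2) / ln(1 + 0.068) = 0.6931 / 0.065788 ≈ 10.54.
≈ 11 years.

11 years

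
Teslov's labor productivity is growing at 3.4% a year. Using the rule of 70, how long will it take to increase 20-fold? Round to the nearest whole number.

89 years

Doubling time ≈ 70/3.4 = 20.59 years.
Reaching 20× takes log₂(20) ≈ 4.32 doublings.
4.32 × 20.59 ≈ 89 years.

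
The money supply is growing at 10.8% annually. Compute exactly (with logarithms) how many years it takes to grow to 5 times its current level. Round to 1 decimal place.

t = ln(5) / ln(1 + 0.108) = 1.6094 / 0.102557 ≈ 15.69.

15.7 years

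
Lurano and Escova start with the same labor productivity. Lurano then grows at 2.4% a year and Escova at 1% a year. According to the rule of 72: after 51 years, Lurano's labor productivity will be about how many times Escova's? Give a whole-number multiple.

Lurano pulls ahead at 1.4 pp per year, so the ratio doubles every 72/1.4 ≈ 51.43 years.
In 51 years that's 0.99 doublings: 2^0.99 ≈ 2.

around 2 times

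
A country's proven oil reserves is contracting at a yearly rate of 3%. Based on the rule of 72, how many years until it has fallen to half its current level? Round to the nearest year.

Halving time ≈ 72 / 3 = 24.00 → 24 years.

≈ 24 years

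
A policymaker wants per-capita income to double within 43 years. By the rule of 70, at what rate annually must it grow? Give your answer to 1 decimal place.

70 / 43 ≈ 1.63, so about 1.6% annually.

approximately 1.6%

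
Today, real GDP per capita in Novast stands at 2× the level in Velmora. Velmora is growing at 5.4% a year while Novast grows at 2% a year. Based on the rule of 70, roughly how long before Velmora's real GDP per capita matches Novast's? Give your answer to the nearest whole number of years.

≈ 21 years

The growth-rate gap is 5.4% − 2% = 3.4 percentage points.
So the ratio between them halves every 70/3.4 ≈ 20.59 years.
A 2× gap closes after 1 halving: 1 × 20.59 ≈ 21 years.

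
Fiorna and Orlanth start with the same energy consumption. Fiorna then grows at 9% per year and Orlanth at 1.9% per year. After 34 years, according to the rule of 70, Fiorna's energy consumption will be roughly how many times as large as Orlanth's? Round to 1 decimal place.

10.9 times

Only the 7.1-point difference matters.
70/7.1 ≈ 9.86 years per doubling of the ratio; 34 years gives 3.45 doublings, so ≈ 10.9×.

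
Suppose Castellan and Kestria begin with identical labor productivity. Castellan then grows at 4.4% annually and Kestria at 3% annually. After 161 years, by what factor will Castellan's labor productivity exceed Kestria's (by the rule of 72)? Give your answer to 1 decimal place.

8.8 times

Castellan pulls ahead at 1.4 pp per year, so the ratio doubles every 72/1.4 ≈ 51.43 years.
In 161 years that's 3.13 doublings: 2^3.13 ≈ 8.8.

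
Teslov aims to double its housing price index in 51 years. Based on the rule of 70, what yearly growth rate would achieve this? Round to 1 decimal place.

70 / 51 ≈ 1.37, so about 1.4% per year.

≈ 1.4% per year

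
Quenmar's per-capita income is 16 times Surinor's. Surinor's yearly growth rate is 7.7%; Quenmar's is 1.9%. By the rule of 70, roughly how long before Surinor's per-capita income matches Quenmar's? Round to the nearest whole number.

about 48 years

The growth-rate gap is 7.7% − 1.9% = 5.8 percentage points.
So the ratio between them halves every 70/5.8 ≈ 12.07 years.
A 16 times gap closes after 4 halvings: 4 × 12.07 ≈ 48 years.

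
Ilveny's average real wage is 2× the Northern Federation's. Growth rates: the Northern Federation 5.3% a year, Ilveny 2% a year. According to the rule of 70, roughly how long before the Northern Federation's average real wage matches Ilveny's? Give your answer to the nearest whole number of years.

around 21 years

The growth-rate gap is 5.3% − 2% = 3.3 percentage points.
So the ratio between them halves every 70/3.3 ≈ 21.21 years.
A 2× gap closes after 1 halving: 1 × 21.21 ≈ 21 years.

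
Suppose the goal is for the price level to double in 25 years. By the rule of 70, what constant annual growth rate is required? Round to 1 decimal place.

≈ 2.8%

70 / 25 ≈ 2.80, so about 2.8% annually.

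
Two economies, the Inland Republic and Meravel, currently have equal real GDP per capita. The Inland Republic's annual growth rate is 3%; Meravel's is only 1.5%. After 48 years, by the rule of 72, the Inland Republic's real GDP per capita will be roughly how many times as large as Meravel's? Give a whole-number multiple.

the Inland Republic pulls ahead at 1.5 pp per year, so the ratio doubles every 72/1.5 ≈ 48.00 years.
In 48 years that's 1.00 doublings: 2^1.00 ≈ 2.

approximately 2 times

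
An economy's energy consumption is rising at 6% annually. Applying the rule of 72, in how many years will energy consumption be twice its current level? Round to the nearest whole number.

72/6 ≈ 12.00, so it doubles roughly every 12 years.

about 12 years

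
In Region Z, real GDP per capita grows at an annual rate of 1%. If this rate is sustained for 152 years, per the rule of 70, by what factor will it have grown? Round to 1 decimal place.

Doubles every ≈ 70.00 years (70/1).
152 years is 2.17 doublings; 2^2.17 ≈ 4.5×.

roughly 4.5 times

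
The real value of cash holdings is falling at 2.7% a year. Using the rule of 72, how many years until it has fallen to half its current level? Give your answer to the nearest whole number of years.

The rule works in reverse for decay: 72/2.7 ≈ 26.67 years to halve.

roughly 27 years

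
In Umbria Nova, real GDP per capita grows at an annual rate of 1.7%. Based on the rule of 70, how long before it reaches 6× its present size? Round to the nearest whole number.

At 1.7% it doubles every 70/1.7 ≈ 41.18 years.
6× is log₂ 6 ≈ 2.58 doublings, so ≈ 2.58 × 41.18 = 106 years.

approximately 106 years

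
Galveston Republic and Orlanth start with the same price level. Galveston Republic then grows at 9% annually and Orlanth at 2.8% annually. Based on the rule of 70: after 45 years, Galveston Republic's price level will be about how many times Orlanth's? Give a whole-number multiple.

Galveston Republic pulls ahead at 6.2 pp per year, so the ratio doubles every 70/6.2 ≈ 11.29 years.
In 45 years that's 3.99 doublings: 2^3.99 ≈ 16.

roughly 16 times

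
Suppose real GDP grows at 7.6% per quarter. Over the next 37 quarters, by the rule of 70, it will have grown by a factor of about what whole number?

At 7.6% one doubling takes ≈ 9.21 quarters; 37 quarters is 4 of them, so ×16.

approximately 16 times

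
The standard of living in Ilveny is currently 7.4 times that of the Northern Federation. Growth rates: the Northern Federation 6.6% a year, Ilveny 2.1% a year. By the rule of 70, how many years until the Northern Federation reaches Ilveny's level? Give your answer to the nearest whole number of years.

the Northern Federation gains on Ilveny at 6.6% − 2.1% = 4.5 points a year.
At that relative rate the gap halves every 70/4.5 ≈ 15.56 years.
A 7.4 times gap takes log₂(7.4) ≈ 2.89 halvings to close: 2.89 × 15.56 ≈ 45 years.

approximately 45 years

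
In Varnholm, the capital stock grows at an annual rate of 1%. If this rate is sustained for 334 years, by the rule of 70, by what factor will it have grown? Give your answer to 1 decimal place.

approximately 27.3 times

Doubles every ≈ 70.00 years (70/1).
334 years is 4.77 doublings; 2^4.77 ≈ 27.3×.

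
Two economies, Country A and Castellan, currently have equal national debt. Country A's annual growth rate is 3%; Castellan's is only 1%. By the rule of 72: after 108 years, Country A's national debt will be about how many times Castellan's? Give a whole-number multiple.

8 times

Only the 2-point difference matters.
72/2 ≈ 36.00 years per doubling of the ratio; 108 years gives 3.00 doublings, so ≈ 8×.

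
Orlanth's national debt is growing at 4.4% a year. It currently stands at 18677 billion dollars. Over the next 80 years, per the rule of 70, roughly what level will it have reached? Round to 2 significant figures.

approximately 610000 billion dollars

It doubles every 70/4.4 ≈ 15.91 years, so 80 years is 5.03 doublings.
2^5.03 ≈ 32.67; 18677 × 32.67 ≈ 610000 billion dollars.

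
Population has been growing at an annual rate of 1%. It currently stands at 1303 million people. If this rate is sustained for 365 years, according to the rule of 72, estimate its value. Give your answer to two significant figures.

≈ 44000 million people

It doubles every 72/1 ≈ 72.00 years, so 365 years is 5.07 doublings.
2^5.07 ≈ 33.59; 1303 × 33.59 ≈ 44000 million people.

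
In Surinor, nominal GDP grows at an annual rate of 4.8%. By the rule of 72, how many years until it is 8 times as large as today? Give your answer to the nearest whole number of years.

around 45 years

One doubling takes 72/4.8 = 15.00 years.
Getting to 8× needs 3 doublings: 3 × 15.00 ≈ 45 years.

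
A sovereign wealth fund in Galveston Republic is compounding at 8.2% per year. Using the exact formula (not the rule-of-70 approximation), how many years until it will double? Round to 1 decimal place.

8.8 years

t = ln(2) / ln(1 + 0.082) = 0.6931 / 0.078811 ≈ 8.79.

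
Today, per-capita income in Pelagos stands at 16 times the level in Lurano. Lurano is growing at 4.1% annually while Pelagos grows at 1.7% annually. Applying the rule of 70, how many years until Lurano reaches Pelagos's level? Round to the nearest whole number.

about 117 years

Lurano gains on Pelagos at 4.1% − 1.7% = 2.4 points a year.
At that relative rate the gap halves every 70/2.4 ≈ 29.17 years.
A 16 times gap closes after 4 halvings: 4 × 29.17 ≈ 117 years.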